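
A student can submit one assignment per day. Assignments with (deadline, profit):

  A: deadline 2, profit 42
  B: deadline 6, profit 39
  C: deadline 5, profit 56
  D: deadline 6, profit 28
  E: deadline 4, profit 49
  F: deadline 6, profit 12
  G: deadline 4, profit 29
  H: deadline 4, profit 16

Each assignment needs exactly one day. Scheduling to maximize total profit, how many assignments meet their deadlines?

By profit: C(d5,56), E(d4,49), A(d2,42), B(d6,39), G(d4,29), D(d6,28), H(d4,16), F(d6,12)
C→slot 5; E→slot 4; A→slot 2; B→slot 6; G→slot 3; D→slot 1; H skipped; F skipped.
6 of 8 scheduled.

6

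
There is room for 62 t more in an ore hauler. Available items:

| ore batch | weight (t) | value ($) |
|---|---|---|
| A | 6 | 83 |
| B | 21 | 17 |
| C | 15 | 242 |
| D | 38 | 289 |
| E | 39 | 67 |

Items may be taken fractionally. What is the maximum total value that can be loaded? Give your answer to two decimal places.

619.15

Order: C (242/15=16.13) > A (83/6=13.83) > D (289/38=7.61) > E (67/39=1.72) > B (17/21=0.81)
Fill: take C (15 @ 242) → take A (6 @ 83) → take D (38 @ 289) → take 3/39 of E → 5.15; 62/62 used.
Total value = 619.15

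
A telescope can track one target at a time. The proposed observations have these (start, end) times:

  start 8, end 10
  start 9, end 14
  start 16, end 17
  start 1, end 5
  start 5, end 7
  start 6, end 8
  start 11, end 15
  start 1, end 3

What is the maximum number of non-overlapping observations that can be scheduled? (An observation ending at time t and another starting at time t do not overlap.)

5

By end time: (1,3), (1,5), (5,7), (6,8), (8,10), (9,14), (11,15), (16,17).
Pick (1,3); next start ≥ 3 → (5,7); next start ≥ 7 → (8,10); next start ≥ 10 → (11,15); next start ≥ 15 → (16,17).
Selected 5 observations.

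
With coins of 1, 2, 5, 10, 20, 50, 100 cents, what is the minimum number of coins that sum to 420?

Use the largest denomination that fits, subtract, and repeat.
420 = 4×100 + 1×20
Total coins = 4 + 1 = 5

5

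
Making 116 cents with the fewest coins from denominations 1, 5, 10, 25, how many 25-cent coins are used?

4

Greedy: take as many of the largest coin as possible, then repeat with the remainder.
116 − 4×25→16 − 1×10→6 − 1×5→1 − 1×1→0
Count of 25: 4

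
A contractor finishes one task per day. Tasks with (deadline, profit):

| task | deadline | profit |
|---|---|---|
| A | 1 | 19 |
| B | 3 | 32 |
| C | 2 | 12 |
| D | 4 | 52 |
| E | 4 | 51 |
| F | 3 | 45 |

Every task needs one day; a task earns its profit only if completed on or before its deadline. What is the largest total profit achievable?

180

Take jobs in profit order; each goes to the latest open slot no later than its deadline.
By profit: D(d4,52), E(d4,51), F(d3,45), B(d3,32), A(d1,19), C(d2,12)
D→slot 4; E→slot 3; F→slot 2; B→slot 1; A skipped; C skipped.
Profit = 32 + 45 + 51 + 52 = 180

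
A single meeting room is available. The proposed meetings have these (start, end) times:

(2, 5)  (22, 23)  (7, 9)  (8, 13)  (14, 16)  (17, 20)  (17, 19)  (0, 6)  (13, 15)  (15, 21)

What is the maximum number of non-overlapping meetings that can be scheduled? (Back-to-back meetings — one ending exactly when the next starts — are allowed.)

Order by finish time; keep every interval that doesn't clash with the previous kept one.
By end time: (2,5), (0,6), (7,9), (8,13), (13,15), (14,16), (17,19), (17,20), (15,21), (22,23).
Pick (2,5); next start ≥ 5 → (7,9); next start ≥ 9 → (13,15); next start ≥ 15 → (17,19); next start ≥ 19 → (22,23).
Selected 5 meetings.

5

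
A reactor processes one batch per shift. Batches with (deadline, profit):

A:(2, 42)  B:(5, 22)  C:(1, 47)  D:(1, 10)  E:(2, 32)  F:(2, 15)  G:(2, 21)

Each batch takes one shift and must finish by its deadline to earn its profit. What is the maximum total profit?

111

Sort by profit descending; place each in the latest free slot ≤ its deadline.
By profit: C(d1,47), A(d2,42), E(d2,32), B(d5,22), G(d2,21), F(d2,15), D(d1,10)
C→slot 1; A→slot 2; E skipped; B→slot 5; G skipped; F skipped; D skipped.
Profit = 47 + 42 + 22 = 111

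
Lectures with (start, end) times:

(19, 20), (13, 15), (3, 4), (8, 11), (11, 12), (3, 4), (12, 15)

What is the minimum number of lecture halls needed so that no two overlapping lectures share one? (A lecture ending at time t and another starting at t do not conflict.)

2

Count concurrent intervals with a sweep; the peak is the room count.
Events (time:±→running): 3:+→1 3:+→2 … peak 2.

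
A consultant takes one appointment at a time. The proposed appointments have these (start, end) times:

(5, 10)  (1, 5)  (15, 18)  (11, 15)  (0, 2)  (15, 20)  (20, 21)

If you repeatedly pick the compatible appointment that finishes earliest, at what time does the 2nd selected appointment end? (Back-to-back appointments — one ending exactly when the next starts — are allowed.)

By end time: (0,2), (1,5), (5,10), (11,15), (15,18), (15,20), (20,21).
Pick (0,2); next start ≥ 2 → (5,10); next start ≥ 10 → (11,15); next start ≥ 15 → (15,18); next start ≥ 18 → (20,21).
Selected: (0,2) (5,10) (11,15) (15,18) (20,21)

10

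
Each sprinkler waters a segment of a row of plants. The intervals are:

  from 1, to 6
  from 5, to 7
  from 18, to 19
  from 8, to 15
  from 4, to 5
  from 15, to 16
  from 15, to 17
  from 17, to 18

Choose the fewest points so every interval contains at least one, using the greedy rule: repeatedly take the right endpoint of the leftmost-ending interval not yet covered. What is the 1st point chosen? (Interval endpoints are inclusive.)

5

Process intervals by earliest right end; each time one isn't hit yet, stab at its right endpoint.
Sorted: [4,5] [1,6] [5,7] [8,15] [15,16] [15,17] [17,18] [18,19]
{[4,5],[1,6],[5,7]} hit by 5; {[8,15],[15,16],[15,17]} hit by 15; {[17,18],[18,19]} hit by 18.
Points: 5, 15, 18 (3 total).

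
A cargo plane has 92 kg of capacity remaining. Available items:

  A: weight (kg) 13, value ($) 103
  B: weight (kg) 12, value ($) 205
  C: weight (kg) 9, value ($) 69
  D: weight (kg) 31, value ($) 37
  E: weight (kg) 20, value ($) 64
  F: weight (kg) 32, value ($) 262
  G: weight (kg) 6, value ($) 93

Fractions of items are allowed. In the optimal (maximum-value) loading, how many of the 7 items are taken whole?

6

Ratios (sorted): B 17.08, G 15.50, F 8.19, A 7.92, C 7.67, E 3.20, D 1.19
take B (12 @ 205); take G (6 @ 93); take F (32 @ 262); take A (13 @ 103); take C (9 @ 69); take E (20 @ 64). Capacity used 92/92.
6 item(s) taken whole.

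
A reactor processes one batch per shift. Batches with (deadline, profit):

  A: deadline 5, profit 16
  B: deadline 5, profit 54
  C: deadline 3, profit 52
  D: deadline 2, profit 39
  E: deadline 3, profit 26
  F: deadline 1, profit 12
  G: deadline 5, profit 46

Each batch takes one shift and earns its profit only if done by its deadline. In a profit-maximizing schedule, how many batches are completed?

5

Take jobs in profit order; each goes to the latest open slot no later than its deadline.
By profit: B(d5,54), C(d3,52), G(d5,46), D(d2,39), E(d3,26), A(d5,16), F(d1,12)
B→slot 5; C→slot 3; G→slot 4; D→slot 2; E→slot 1; A skipped; F skipped.
5 of 7 scheduled.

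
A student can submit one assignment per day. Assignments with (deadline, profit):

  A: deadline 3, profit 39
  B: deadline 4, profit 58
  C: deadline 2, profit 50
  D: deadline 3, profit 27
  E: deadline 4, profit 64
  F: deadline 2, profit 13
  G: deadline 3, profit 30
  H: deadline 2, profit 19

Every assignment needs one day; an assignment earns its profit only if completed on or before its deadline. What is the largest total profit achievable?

Sort by profit descending; place each in the latest free slot ≤ its deadline.
Profit order: E=64 B=58 C=50 A=39 G=30 D=27 H=19 F=13
Assign: E→slot 4, B→slot 3, C→slot 2, A→slot 1, G skipped, D skipped, H skipped, F skipped.
Slots: [1:A] [2:C] [3:B] [4:E]
Profit = 39 + 50 + 58 + 64 = 211

211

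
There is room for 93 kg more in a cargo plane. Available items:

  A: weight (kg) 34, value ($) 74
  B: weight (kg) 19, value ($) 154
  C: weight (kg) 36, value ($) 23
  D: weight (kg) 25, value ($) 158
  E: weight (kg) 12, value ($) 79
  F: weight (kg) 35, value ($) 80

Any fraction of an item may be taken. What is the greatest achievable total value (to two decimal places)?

Sort by value per unit weight and fill in that order.
Ratios (sorted): B 8.11, E 6.58, D 6.32, F 2.29, A 2.18, C 0.64
take B (19 @ 154); take E (12 @ 79); take D (25 @ 158); take F (35 @ 80); take 2/34 of A → 4.35. Capacity used 93/93.
Total value = 475.35

475.35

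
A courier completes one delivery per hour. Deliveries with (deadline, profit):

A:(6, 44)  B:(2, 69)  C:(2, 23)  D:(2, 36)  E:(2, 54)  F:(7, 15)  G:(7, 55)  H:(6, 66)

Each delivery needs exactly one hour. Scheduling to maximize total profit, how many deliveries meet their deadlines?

6

By profit: B(d2,69), H(d6,66), G(d7,55), E(d2,54), A(d6,44), D(d2,36), C(d2,23), F(d7,15)
B→slot 2; H→slot 6; G→slot 7; E→slot 1; A→slot 5; D skipped; C skipped; F→slot 4.
6 of 8 scheduled.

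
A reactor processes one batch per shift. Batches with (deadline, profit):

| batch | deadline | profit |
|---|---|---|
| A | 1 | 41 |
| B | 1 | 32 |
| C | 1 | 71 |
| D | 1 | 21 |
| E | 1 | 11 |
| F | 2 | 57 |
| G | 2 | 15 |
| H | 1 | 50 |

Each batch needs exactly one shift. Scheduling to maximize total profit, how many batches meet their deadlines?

Take jobs in profit order; each goes to the latest open slot no later than its deadline.
By profit: C(d1,71), F(d2,57), H(d1,50), A(d1,41), B(d1,32), D(d1,21), G(d2,15), E(d1,11)
C→slot 1; F→slot 2; H skipped; A skipped; B skipped; D skipped; G skipped; E skipped.
2 of 8 scheduled.

2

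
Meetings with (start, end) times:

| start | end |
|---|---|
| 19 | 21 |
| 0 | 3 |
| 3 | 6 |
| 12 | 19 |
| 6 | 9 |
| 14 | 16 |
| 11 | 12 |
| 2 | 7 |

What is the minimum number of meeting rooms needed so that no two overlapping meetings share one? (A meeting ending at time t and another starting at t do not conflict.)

The answer is the maximum number of intervals overlapping at any instant.
Events (time:±→running): 0:+→1 2:+→2 … peak 2.

2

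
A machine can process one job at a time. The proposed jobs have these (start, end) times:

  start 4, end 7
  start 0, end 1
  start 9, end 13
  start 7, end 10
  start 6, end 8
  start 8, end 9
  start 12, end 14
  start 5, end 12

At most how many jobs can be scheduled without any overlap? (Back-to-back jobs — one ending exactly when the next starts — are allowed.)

4

Sort by end time and greedily take each interval whose start is ≥ the last chosen end.
Sorted by end: (0,1)  (4,7)  (6,8)  (8,9)  (7,10)  (5,12)  (9,13)  (12,14)
take (0,1); take (4,7); take (8,9); skip (7,10); skip (5,12); take (9,13).
Selected 4 jobs.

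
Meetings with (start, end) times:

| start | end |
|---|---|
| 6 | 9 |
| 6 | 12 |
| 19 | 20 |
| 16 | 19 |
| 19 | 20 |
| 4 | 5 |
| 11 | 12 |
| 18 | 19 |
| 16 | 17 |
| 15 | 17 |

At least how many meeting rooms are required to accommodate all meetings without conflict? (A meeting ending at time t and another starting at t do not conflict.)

3

The answer is the maximum number of intervals overlapping at any instant.
Events (time:±→running): 4:+→1 5:-→0 6:+→1 6:+→2 9:-→1 11:+→2 12:-→1 12:-→0 15:+→1 16:+→2 16:+→3 … peak 3.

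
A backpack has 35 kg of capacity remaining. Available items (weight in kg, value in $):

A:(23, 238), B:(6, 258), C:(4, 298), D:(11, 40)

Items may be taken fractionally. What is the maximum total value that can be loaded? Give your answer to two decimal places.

Ratios (sorted): C 74.50, B 43.00, A 10.35, D 3.64
take C (4 @ 298); take B (6 @ 258); take A (23 @ 238); take 2/11 of D → 7.27. Capacity used 35/35.
Total value = 801.27

801.27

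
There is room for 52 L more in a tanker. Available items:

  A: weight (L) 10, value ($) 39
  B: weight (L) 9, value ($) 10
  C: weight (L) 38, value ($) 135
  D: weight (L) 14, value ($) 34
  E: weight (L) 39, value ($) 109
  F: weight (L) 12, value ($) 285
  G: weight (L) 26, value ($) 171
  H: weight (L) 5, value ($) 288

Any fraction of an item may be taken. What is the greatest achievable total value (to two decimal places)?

Sort by value per unit weight and fill in that order.
Ratios (sorted): H 57.60, F 23.75, G 6.58, A 3.90, C 3.55, E 2.79, D 2.43, B 1.11
take H (5 @ 288); take F (12 @ 285); take G (26 @ 171); take 9/10 of A → 35.10. Capacity used 52/52.
Total value = 779.10

779.10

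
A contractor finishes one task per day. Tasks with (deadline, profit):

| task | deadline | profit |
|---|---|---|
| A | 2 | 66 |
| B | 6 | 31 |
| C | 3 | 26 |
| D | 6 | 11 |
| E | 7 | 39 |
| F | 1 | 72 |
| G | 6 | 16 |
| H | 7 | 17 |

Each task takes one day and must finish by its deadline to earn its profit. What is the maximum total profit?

267

By profit: F(d1,72), A(d2,66), E(d7,39), B(d6,31), C(d3,26), H(d7,17), G(d6,16), D(d6,11)
F→slot 1; A→slot 2; E→slot 7; B→slot 6; C→slot 3; H→slot 5; G→slot 4; D skipped.
Profit = 72 + 66 + 26 + 16 + 17 + 31 + 39 = 267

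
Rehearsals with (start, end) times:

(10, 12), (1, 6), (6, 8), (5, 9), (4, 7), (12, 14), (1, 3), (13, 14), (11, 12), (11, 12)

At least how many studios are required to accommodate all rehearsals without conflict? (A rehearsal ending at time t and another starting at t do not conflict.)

starts: [1, 1, 4, 5, 6, 10, 11, 11, 12, 13]
ends:   [3, 6, 7, 8, 9, 12, 12, 12, 14, 14]
s1→1 s1→2 e3→1 s4→2 s5→3  — peak 3.

3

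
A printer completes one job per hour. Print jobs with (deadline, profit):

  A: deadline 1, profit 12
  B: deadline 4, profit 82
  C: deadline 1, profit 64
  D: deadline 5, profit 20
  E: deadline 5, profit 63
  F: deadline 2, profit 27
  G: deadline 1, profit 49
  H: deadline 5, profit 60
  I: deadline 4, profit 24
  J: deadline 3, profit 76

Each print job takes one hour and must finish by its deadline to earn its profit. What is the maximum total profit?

By profit: B(d4,82), J(d3,76), C(d1,64), E(d5,63), H(d5,60), G(d1,49), F(d2,27), I(d4,24), D(d5,20), A(d1,12)
B→slot 4; J→slot 3; C→slot 1; E→slot 5; H→slot 2; G skipped; F skipped; I skipped; D skipped; A skipped.
Profit = 64 + 60 + 76 + 82 + 63 = 345

345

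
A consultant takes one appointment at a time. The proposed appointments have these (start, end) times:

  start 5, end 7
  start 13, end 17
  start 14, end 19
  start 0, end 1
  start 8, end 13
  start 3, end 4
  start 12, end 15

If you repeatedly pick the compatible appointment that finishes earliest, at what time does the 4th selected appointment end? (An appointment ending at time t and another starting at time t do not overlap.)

Sorted by end: (0,1)  (3,4)  (5,7)  (8,13)  (12,15)  (13,17)  (14,19)
take (0,1); take (3,4); take (5,7); take (8,13); take (13,17).
Selected: (0,1) (3,4) (5,7) (8,13) (13,17)

13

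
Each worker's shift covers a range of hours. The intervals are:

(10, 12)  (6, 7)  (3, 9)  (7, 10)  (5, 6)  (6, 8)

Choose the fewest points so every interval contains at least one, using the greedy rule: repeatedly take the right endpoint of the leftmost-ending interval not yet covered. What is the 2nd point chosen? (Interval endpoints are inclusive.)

10

Process intervals by earliest right end; each time one isn't hit yet, stab at its right endpoint.
By right end: [5,6]  [6,7]  [6,8]  [3,9]  [7,10]  [10,12]
[5,6] uncovered → point at 6; [7,10] uncovered → point at 10.
Points: 6, 10 (2 total).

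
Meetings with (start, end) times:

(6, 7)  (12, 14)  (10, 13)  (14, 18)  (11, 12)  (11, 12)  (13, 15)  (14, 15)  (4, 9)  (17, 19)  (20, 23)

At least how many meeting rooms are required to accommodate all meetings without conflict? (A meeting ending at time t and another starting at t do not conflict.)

Count concurrent intervals with a sweep; the peak is the room count.
Events (time:±→running): 4:+→1 6:+→2 7:-→1 9:-→0 10:+→1 11:+→2 11:+→3 … peak 3.

3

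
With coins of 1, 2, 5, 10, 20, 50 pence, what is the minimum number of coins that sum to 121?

4

Greedy: take as many of the largest coin as possible, then repeat with the remainder.
121 = 2×50 + 1×20 + 1×1
Total coins = 2 + 1 + 1 = 4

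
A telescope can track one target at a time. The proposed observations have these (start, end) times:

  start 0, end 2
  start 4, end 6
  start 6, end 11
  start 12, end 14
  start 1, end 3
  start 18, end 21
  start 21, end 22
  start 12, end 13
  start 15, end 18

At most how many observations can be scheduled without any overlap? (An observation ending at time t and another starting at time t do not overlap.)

Greedy by earliest finish: after sorting by end time, pick each interval compatible with the last pick.
By end time: (0,2), (1,3), (4,6), (6,11), (12,13), (12,14), (15,18), (18,21), (21,22).
Pick (0,2); next start ≥ 2 → (4,6); next start ≥ 6 → (6,11); next start ≥ 11 → (12,13); next start ≥ 13 → (15,18); next start ≥ 18 → (18,21); next start ≥ 21 → (21,22).
Selected 7 observations.

7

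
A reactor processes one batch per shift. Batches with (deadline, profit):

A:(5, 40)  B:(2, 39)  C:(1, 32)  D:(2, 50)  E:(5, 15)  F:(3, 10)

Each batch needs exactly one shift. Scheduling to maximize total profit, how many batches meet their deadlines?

5

Profit order: D=50 A=40 B=39 C=32 E=15 F=10
Assign: D→slot 2, A→slot 5, B→slot 1, C skipped, E→slot 4, F→slot 3.
Slots: [1:B] [2:D] [3:F] [4:E] [5:A]
5 of 6 scheduled.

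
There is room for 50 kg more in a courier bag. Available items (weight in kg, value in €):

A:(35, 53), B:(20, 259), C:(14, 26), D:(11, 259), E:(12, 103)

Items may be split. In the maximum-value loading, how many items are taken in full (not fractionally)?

Greedy by value/weight ratio, highest first.
Ratios (sorted): D 23.55, B 12.95, E 8.58, C 1.86, A 1.51
take D (11 @ 259); take B (20 @ 259); take E (12 @ 103); take 7/14 of C → 13.00. Capacity used 50/50.
3 item(s) taken whole; one partial (take 7/14 of C).

3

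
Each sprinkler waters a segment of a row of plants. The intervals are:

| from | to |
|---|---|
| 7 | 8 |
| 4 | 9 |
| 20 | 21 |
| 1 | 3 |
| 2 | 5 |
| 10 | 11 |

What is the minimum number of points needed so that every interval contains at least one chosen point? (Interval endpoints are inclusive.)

Sorted: [1,3] [2,5] [7,8] [4,9] [10,11] [20,21]
{[1,3],[2,5]} hit by 3; {[7,8],[4,9]} hit by 8; {[10,11]} hit by 11; {[20,21]} hit by 21.
Points: 3, 8, 11, 21 (4 total).

4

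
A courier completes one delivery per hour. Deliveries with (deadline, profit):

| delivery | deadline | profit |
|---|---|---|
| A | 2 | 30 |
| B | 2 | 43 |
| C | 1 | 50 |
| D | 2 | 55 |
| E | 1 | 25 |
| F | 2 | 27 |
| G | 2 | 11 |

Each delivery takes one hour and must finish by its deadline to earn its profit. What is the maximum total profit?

105

Profit order: D=55 C=50 B=43 A=30 F=27 E=25 G=11
Assign: D→slot 2, C→slot 1, B skipped, A skipped, F skipped, E skipped, G skipped.
Slots: [1:C] [2:D]
Profit = 50 + 55 = 105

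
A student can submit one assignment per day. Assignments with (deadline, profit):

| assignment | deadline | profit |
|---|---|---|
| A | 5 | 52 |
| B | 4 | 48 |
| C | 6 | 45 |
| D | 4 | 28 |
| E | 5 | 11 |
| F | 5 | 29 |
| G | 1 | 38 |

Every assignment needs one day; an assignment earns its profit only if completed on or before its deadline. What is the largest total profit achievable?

By profit: A(d5,52), B(d4,48), C(d6,45), G(d1,38), F(d5,29), D(d4,28), E(d5,11)
A→slot 5; B→slot 4; C→slot 6; G→slot 1; F→slot 3; D→slot 2; E skipped.
Profit = 38 + 28 + 29 + 48 + 52 + 45 = 240

240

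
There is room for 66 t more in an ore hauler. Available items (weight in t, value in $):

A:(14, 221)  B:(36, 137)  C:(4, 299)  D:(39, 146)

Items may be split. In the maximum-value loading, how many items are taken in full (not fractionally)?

Greedy by value/weight ratio, highest first.
Ratios (sorted): C 74.75, A 15.79, B 3.81, D 3.74
take C (4 @ 299); take A (14 @ 221); take B (36 @ 137); take 12/39 of D → 44.92. Capacity used 66/66.
3 item(s) taken whole; one partial (take 12/39 of D).

3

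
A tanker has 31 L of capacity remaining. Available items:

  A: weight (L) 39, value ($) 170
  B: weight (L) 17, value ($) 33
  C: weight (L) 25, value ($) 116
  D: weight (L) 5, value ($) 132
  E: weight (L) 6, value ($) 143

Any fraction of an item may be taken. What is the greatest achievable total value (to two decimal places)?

Order: D (132/5=26.40) > E (143/6=23.83) > C (116/25=4.64) > A (170/39=4.36) > B (33/17=1.94)
Fill: take D (5 @ 132) → take E (6 @ 143) → take 20/25 of C → 92.80; 31/31 used.
Total value = 367.80

367.80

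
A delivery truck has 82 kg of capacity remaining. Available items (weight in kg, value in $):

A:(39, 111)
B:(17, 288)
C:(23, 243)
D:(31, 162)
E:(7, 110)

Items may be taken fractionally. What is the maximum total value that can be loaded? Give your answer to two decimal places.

Ratios (sorted): B 16.94, E 15.71, C 10.57, D 5.23, A 2.85
take B (17 @ 288); take E (7 @ 110); take C (23 @ 243); take D (31 @ 162); take 4/39 of A → 11.38. Capacity used 82/82.
Total value = 814.38

814.38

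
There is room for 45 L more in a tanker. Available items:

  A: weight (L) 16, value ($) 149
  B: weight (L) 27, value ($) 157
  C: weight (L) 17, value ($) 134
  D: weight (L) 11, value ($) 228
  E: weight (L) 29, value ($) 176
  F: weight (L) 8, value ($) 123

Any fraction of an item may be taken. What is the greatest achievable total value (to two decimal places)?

Sort by value per unit weight and fill in that order.
Ratios (sorted): D 20.73, F 15.38, A 9.31, C 7.88, E 6.07, B 5.81
take D (11 @ 228); take F (8 @ 123); take A (16 @ 149); take 10/17 of C → 78.82. Capacity used 45/45.
Total value = 578.82

578.82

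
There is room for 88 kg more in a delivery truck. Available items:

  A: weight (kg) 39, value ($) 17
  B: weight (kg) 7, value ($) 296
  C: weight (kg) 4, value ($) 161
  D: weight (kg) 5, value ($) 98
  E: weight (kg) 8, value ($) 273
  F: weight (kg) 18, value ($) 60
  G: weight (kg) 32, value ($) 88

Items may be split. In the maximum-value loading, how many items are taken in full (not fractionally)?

6

Greedy by value/weight ratio, highest first.
Ratios (sorted): B 42.29, C 40.25, E 34.12, D 19.60, F 3.33, G 2.75, A 0.44
take B (7 @ 296); take C (4 @ 161); take E (8 @ 273); take D (5 @ 98); take F (18 @ 60); take G (32 @ 88); take 14/39 of A → 6.10. Capacity used 88/88.
6 item(s) taken whole; one partial (take 14/39 of A).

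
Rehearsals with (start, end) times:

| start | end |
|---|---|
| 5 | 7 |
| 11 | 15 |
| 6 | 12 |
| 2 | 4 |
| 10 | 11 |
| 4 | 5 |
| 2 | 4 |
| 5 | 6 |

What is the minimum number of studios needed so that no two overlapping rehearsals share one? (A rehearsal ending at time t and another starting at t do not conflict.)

Events (time:±→running): 2:+→1 2:+→2 … peak 2.

2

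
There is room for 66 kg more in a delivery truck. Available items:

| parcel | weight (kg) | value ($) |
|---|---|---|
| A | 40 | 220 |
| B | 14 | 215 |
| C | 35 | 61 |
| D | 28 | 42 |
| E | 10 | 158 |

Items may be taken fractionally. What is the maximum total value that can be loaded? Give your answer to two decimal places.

596.49

Greedy by value/weight ratio, highest first.
Order: E (158/10=15.80) > B (215/14=15.36) > A (220/40=5.50) > C (61/35=1.74) > D (42/28=1.50)
Fill: take E (10 @ 158) → take B (14 @ 215) → take A (40 @ 220) → take 2/35 of C → 3.49; 66/66 used.
Total value = 596.49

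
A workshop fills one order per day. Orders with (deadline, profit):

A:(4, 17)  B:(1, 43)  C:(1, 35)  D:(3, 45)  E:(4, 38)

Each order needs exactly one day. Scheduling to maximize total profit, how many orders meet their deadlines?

Sort by profit descending; place each in the latest free slot ≤ its deadline.
By profit: D(d3,45), B(d1,43), E(d4,38), C(d1,35), A(d4,17)
D→slot 3; B→slot 1; E→slot 4; C skipped; A→slot 2.
4 of 5 scheduled.

4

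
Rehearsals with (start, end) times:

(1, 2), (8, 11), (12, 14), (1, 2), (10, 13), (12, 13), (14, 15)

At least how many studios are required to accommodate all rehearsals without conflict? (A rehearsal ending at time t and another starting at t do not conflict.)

The answer is the maximum number of intervals overlapping at any instant.
starts: [1, 1, 8, 10, 12, 12, 14]
ends:   [2, 2, 11, 13, 13, 14, 15]
s1→1 s1→2 e2→1 e2→0 s8→1 s10→2 e11→1 s12→2 s12→3  — peak 3.

3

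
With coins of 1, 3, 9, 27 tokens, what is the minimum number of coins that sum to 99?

99 = 3×27 + 2×9
Total coins = 3 + 2 = 5

5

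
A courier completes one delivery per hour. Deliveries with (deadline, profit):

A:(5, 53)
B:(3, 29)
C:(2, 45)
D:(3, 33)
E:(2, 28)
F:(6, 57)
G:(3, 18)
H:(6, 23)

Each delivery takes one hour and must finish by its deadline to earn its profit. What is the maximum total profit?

Sort by profit descending; place each in the latest free slot ≤ its deadline.
By profit: F(d6,57), A(d5,53), C(d2,45), D(d3,33), B(d3,29), E(d2,28), H(d6,23), G(d3,18)
F→slot 6; A→slot 5; C→slot 2; D→slot 3; B→slot 1; E skipped; H→slot 4; G skipped.
Profit = 29 + 45 + 33 + 23 + 53 + 57 = 240

240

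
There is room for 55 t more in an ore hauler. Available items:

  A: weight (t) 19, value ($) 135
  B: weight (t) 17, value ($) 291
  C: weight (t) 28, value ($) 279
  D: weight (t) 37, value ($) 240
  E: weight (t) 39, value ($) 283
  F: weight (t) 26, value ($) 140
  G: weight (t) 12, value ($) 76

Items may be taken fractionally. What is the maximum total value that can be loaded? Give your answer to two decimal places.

642.56

Order: B (291/17=17.12) > C (279/28=9.96) > E (283/39=7.26) > A (135/19=7.11) > D (240/37=6.49) > G (76/12=6.33) > F (140/26=5.38)
Fill: take B (17 @ 291) → take C (28 @ 279) → take 10/39 of E → 72.56; 55/55 used.
Total value = 642.56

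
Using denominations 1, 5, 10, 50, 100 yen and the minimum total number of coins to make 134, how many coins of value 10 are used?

3

Use the largest denomination that fits, subtract, and repeat.
134 = 1×100 + 3×10 + 4×1
Count of 10: 3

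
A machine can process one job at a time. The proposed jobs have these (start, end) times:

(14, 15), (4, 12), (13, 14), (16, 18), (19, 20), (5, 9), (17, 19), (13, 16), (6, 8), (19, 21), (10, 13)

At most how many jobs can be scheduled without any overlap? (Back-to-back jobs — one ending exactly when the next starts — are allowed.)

6

Sort by end time and greedily take each interval whose start is ≥ the last chosen end.
Sorted by end: (6,8)  (5,9)  (4,12)  (10,13)  (13,14)  (14,15)  (13,16)  (16,18)  (17,19)  (19,20)  (19,21)
take (6,8); take (10,13); take (13,14); take (14,15); take (16,18); take (19,20).
Selected 6 jobs.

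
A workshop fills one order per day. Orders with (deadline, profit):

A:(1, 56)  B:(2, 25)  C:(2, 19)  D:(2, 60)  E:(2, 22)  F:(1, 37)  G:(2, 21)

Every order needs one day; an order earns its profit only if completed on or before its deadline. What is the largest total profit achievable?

116

Sort by profit descending; place each in the latest free slot ≤ its deadline.
By profit: D(d2,60), A(d1,56), F(d1,37), B(d2,25), E(d2,22), G(d2,21), C(d2,19)
D→slot 2; A→slot 1; F skipped; B skipped; E skipped; G skipped; C skipped.
Profit = 56 + 60 = 116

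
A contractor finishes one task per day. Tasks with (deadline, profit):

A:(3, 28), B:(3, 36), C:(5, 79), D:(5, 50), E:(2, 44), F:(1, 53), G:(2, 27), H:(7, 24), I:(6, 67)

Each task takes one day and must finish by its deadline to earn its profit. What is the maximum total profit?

Sort by profit descending; place each in the latest free slot ≤ its deadline.
By profit: C(d5,79), I(d6,67), F(d1,53), D(d5,50), E(d2,44), B(d3,36), A(d3,28), G(d2,27), H(d7,24)
C→slot 5; I→slot 6; F→slot 1; D→slot 4; E→slot 2; B→slot 3; A skipped; G skipped; H→slot 7.
Profit = 53 + 44 + 36 + 50 + 79 + 67 + 24 = 353

353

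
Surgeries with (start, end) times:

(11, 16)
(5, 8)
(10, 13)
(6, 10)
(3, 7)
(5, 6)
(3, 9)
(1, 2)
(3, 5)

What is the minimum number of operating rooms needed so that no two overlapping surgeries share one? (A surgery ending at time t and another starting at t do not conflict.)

4

Count concurrent intervals with a sweep; the peak is the room count.
Events (time:±→running): 1:+→1 2:-→0 3:+→1 3:+→2 3:+→3 5:-→2 5:+→3 5:+→4 … peak 4.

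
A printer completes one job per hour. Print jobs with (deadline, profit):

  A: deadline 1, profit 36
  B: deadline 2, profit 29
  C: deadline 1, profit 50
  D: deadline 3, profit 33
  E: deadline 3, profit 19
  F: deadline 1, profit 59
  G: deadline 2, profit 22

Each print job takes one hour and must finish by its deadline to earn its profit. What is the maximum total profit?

121

By profit: F(d1,59), C(d1,50), A(d1,36), D(d3,33), B(d2,29), G(d2,22), E(d3,19)
F→slot 1; C skipped; A skipped; D→slot 3; B→slot 2; G skipped; E skipped.
Profit = 59 + 29 + 33 = 121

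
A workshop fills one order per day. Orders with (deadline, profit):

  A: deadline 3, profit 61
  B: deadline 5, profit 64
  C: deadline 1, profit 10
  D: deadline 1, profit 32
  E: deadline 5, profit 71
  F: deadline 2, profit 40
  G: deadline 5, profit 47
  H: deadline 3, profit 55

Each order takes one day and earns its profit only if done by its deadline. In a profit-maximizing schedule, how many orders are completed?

5

Sort by profit descending; place each in the latest free slot ≤ its deadline.
By profit: E(d5,71), B(d5,64), A(d3,61), H(d3,55), G(d5,47), F(d2,40), D(d1,32), C(d1,10)
E→slot 5; B→slot 4; A→slot 3; H→slot 2; G→slot 1; F skipped; D skipped; C skipped.
5 of 8 scheduled.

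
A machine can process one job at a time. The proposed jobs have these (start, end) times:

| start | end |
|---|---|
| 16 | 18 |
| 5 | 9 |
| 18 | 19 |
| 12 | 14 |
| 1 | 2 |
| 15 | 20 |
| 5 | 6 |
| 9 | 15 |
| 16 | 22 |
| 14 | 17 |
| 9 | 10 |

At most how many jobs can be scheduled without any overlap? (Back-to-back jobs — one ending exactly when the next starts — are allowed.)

6

Greedy by earliest finish: after sorting by end time, pick each interval compatible with the last pick.
By end time: (1,2), (5,6), (5,9), (9,10), (12,14), (9,15), (14,17), (16,18), (18,19), (15,20), (16,22).
Pick (1,2); next start ≥ 2 → (5,6); next start ≥ 6 → (9,10); next start ≥ 10 → (12,14); next start ≥ 14 → (14,17); next start ≥ 17 → (18,19).
Selected 6 jobs.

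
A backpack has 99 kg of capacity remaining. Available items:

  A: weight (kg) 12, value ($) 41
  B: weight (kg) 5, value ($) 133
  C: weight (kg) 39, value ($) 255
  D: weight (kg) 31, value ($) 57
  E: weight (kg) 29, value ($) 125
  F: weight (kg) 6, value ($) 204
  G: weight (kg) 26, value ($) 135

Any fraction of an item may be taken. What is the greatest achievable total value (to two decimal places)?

826.14

Order: F (204/6=34.00) > B (133/5=26.60) > C (255/39=6.54) > G (135/26=5.19) > E (125/29=4.31) > A (41/12=3.42) > D (57/31=1.84)
Fill: take F (6 @ 204) → take B (5 @ 133) → take C (39 @ 255) → take G (26 @ 135) → take 23/29 of E → 99.14; 99/99 used.
Total value = 826.14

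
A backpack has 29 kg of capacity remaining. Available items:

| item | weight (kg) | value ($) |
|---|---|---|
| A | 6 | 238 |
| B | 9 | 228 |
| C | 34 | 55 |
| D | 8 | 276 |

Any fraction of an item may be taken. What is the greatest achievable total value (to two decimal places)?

Ratios (sorted): A 39.67, D 34.50, B 25.33, C 1.62
take A (6 @ 238); take D (8 @ 276); take B (9 @ 228); take 6/34 of C → 9.71. Capacity used 29/29.
Total value = 751.71

751.71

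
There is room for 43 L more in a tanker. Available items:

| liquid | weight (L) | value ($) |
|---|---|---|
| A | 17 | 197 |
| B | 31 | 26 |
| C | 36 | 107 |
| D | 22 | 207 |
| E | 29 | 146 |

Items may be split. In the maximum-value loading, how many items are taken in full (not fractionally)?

Order: A (197/17=11.59) > D (207/22=9.41) > E (146/29=5.03) > C (107/36=2.97) > B (26/31=0.84)
Fill: take A (17 @ 197) → take D (22 @ 207) → take 4/29 of E → 20.14; 43/43 used.
2 item(s) taken whole; one partial (take 4/29 of E).

2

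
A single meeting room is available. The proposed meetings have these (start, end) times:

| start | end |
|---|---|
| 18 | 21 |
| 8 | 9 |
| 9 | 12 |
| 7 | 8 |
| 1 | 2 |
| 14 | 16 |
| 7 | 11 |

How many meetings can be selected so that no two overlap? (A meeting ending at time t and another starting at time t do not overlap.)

6

Order by finish time; keep every interval that doesn't clash with the previous kept one.
By end time: (1,2), (7,8), (8,9), (7,11), (9,12), (14,16), (18,21).
Pick (1,2); next start ≥ 2 → (7,8); next start ≥ 8 → (8,9); next start ≥ 9 → (9,12); next start ≥ 12 → (14,16); next start ≥ 16 → (18,21).
Selected 6 meetings.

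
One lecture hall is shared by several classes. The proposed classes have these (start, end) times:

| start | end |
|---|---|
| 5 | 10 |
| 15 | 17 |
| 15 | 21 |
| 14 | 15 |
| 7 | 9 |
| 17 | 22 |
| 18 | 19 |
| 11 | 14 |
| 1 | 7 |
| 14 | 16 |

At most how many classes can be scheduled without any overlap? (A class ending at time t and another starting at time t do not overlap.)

Sorted by end: (1,7)  (7,9)  (5,10)  (11,14)  (14,15)  (14,16)  (15,17)  (18,19)  (15,21)  (17,22)
take (1,7); take (7,9); take (11,14); take (14,15); take (15,17); take (18,19).
Selected 6 classes.

6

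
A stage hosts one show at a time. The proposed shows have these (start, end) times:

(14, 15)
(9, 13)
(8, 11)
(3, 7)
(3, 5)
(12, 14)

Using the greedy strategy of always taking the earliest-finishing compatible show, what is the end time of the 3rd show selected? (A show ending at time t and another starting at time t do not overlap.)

14

By end time: (3,5), (3,7), (8,11), (9,13), (12,14), (14,15).
Pick (3,5); next start ≥ 5 → (8,11); next start ≥ 11 → (12,14); next start ≥ 14 → (14,15).
Selected: (3,5) (8,11) (12,14) (14,15)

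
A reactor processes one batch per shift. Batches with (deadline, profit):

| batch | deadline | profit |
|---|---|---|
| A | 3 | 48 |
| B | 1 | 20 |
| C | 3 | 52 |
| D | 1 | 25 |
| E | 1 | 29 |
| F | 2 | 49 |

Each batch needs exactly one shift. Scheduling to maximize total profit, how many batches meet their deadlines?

By profit: C(d3,52), F(d2,49), A(d3,48), E(d1,29), D(d1,25), B(d1,20)
C→slot 3; F→slot 2; A→slot 1; E skipped; D skipped; B skipped.
3 of 6 scheduled.

3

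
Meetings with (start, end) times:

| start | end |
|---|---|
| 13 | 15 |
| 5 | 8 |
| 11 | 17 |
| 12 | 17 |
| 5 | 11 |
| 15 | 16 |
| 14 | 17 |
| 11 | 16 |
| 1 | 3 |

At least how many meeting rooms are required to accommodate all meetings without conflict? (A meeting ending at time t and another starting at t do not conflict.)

5

Count concurrent intervals with a sweep; the peak is the room count.
starts: [1, 5, 5, 11, 11, 12, 13, 14, 15]
ends:   [3, 8, 11, 15, 16, 16, 17, 17, 17]
s1→1 e3→0 s5→1 s5→2 e8→1 e11→0 s11→1 s11→2 s12→3 s13→4 s14→5  — peak 5.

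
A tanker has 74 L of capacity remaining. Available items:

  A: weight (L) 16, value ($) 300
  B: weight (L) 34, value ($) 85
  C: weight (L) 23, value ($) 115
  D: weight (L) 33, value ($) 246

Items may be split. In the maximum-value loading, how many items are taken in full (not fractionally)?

3

Greedy by value/weight ratio, highest first.
Order: A (300/16=18.75) > D (246/33=7.45) > C (115/23=5.00) > B (85/34=2.50)
Fill: take A (16 @ 300) → take D (33 @ 246) → take C (23 @ 115) → take 2/34 of B → 5.00; 74/74 used.
3 item(s) taken whole; one partial (take 2/34 of B).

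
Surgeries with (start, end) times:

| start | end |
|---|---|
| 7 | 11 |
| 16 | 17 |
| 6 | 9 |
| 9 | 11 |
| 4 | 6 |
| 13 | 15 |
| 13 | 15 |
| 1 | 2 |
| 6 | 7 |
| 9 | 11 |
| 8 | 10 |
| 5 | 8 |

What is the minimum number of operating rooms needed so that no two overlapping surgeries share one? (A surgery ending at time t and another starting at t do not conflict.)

4

Events (time:±→running): 1:+→1 2:-→0 4:+→1 5:+→2 6:-→1 6:+→2 6:+→3 7:-→2 7:+→3 8:-→2 8:+→3 9:-→2 9:+→3 9:+→4 … peak 4.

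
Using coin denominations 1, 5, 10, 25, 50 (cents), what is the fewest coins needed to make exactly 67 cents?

5

Use the largest denomination that fits, subtract, and repeat.
67 = 1×50 + 1×10 + 1×5 + 2×1
Total coins = 1 + 1 + 1 + 2 = 5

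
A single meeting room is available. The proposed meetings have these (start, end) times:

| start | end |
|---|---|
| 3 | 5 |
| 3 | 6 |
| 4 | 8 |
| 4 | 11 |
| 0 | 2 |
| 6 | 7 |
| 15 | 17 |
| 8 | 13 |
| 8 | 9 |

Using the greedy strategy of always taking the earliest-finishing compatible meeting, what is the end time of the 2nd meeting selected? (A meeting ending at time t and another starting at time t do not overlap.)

Order by finish time; keep every interval that doesn't clash with the previous kept one.
By end time: (0,2), (3,5), (3,6), (6,7), (4,8), (8,9), (4,11), (8,13), (15,17).
Pick (0,2); next start ≥ 2 → (3,5); next start ≥ 5 → (6,7); next start ≥ 7 → (8,9); next start ≥ 9 → (15,17).
Selected: (0,2) (3,5) (6,7) (8,9) (15,17)

5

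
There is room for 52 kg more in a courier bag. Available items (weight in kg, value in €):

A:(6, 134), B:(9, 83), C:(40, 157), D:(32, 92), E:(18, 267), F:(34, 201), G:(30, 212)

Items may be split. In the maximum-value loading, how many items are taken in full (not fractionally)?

Sort by value per unit weight and fill in that order.
Order: A (134/6=22.33) > E (267/18=14.83) > B (83/9=9.22) > G (212/30=7.07) > F (201/34=5.91) > C (157/40=3.92) > D (92/32=2.88)
Fill: take A (6 @ 134) → take E (18 @ 267) → take B (9 @ 83) → take 19/30 of G → 134.27; 52/52 used.
3 item(s) taken whole; one partial (take 19/30 of G).

3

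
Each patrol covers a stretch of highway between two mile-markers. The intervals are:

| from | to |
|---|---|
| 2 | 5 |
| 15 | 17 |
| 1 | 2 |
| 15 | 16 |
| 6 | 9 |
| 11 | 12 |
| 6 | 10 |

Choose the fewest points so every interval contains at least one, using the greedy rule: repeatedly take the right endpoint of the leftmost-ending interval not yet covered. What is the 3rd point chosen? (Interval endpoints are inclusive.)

By right end: [1,2]  [2,5]  [6,9]  [6,10]  [11,12]  [15,16]  [15,17]
[1,2] uncovered → point at 2; [6,9] uncovered → point at 9; [11,12] uncovered → point at 12; [15,16] uncovered → point at 16.
Points: 2, 9, 12, 16 (4 total).

12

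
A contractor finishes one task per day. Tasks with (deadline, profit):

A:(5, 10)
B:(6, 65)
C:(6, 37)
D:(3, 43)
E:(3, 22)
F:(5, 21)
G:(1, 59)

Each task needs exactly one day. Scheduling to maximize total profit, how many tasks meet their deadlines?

6

Take jobs in profit order; each goes to the latest open slot no later than its deadline.
By profit: B(d6,65), G(d1,59), D(d3,43), C(d6,37), E(d3,22), F(d5,21), A(d5,10)
B→slot 6; G→slot 1; D→slot 3; C→slot 5; E→slot 2; F→slot 4; A skipped.
6 of 7 scheduled.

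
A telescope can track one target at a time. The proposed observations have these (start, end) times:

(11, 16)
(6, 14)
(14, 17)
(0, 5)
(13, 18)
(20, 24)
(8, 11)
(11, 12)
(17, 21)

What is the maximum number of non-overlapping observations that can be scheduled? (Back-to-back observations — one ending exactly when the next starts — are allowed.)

5

Greedy by earliest finish: after sorting by end time, pick each interval compatible with the last pick.
By end time: (0,5), (8,11), (11,12), (6,14), (11,16), (14,17), (13,18), (17,21), (20,24).
Pick (0,5); next start ≥ 5 → (8,11); next start ≥ 11 → (11,12); next start ≥ 12 → (14,17); next start ≥ 17 → (17,21).
Selected 5 observations.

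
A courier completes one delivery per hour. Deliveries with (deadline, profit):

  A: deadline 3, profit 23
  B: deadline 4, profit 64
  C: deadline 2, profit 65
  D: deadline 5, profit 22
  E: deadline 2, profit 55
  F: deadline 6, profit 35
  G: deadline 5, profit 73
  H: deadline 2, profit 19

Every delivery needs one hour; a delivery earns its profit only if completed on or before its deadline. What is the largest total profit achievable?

315

Take jobs in profit order; each goes to the latest open slot no later than its deadline.
Profit order: G=73 C=65 B=64 E=55 F=35 A=23 D=22 H=19
Assign: G→slot 5, C→slot 2, B→slot 4, E→slot 1, F→slot 6, A→slot 3, D skipped, H skipped.
Slots: [1:E] [2:C] [3:A] [4:B] [5:G] [6:F]
Profit = 55 + 65 + 23 + 64 + 73 + 35 = 315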